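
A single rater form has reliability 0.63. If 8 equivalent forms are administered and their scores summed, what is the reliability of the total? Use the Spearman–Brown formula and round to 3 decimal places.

ρ_k = kρ / (1 + (k−1)ρ) = 8·0.63 / (1 + 7·0.63) = 5.040 / 5.410 = 0.932.

0.932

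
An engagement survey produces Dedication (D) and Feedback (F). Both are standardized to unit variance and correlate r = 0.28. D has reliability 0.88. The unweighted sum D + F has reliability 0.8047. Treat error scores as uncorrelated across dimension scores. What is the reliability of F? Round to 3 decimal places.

Var(D+F) = 2 + 2·0.28 = 2.560.
True-score variance = ρ_D + ρ_F + 2·0.28, so 0.8047 = (0.88 + ρ_F + 0.56) / 2.560.
ρ_F = 0.8047·2.560 − 0.88 − 0.56 = 0.620.

0.620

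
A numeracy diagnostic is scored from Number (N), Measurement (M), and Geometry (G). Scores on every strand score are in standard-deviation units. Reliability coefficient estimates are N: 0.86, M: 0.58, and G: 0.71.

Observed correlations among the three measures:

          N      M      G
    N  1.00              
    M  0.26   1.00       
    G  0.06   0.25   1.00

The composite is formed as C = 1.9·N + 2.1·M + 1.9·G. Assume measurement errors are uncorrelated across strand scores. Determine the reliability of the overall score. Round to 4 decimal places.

Var(C) = 1.9² + 2.1² + 1.9² + 2·[3.99·0.26 + 3.61·0.06 + 3.99·0.25] = 11.63 + 4.503 = 16.133.
Under uncorrelated errors the observed covariances equal the true-score covariances, so only the own-variance terms attenuate.
True-score variance = [1.9²·0.86 + 2.1²·0.58 + 1.9²·0.71] + 4.503 = 8.2255 + 4.503 = 12.7285.
Reliability = 12.7285 / 16.133 = 0.7890.

0.7890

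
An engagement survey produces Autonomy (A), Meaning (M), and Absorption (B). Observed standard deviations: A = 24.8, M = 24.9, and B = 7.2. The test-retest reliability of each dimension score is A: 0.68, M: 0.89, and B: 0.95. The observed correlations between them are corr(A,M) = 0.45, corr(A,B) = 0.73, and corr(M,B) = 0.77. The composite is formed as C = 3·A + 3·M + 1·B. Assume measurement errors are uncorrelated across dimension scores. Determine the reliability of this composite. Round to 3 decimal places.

0.866

Var(C) = 3²·24.8² + 3²·24.9² + 7.2² + 2·[9·24.8·24.9·0.45 + 3·24.8·7.2·0.73 + 3·24.9·7.2·0.77] = 11167.3 + 6612.28 = 17779.6.
With uncorrelated errors the cross-covariances are all true-score covariance, so they carry over unchanged; only the diagonal terms shrink to ρᵢσᵢ².
True-score variance = [3²·24.8²·0.68 + 3²·24.9²·0.89 + 7.2²·0.95] + 6612.28 = 8779.57 + 6612.28 = 15391.9.
Reliability = 15391.9 / 17779.6 = 0.866.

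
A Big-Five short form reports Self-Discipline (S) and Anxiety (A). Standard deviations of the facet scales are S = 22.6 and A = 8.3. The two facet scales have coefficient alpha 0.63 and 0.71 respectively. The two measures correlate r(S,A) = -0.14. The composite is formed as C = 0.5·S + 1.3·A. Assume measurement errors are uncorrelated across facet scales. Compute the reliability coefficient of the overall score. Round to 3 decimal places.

Var(C) = 0.5²·22.6² + 1.3²·8.3² + 2·[0.65·22.6·8.3·(-0.14)] = 244.114 − 34.1396 = 209.975.
With uncorrelated errors the cross-covariances are all true-score covariance, so they carry over unchanged; only the diagonal terms shrink to ρᵢσᵢ².
True-score variance = [0.5²·22.6²·0.63 + 1.3²·8.3²·0.71] − 34.1396 = 163.106 − 34.1396 = 128.966.
Reliability = 128.966 / 209.975 = 0.614.

0.614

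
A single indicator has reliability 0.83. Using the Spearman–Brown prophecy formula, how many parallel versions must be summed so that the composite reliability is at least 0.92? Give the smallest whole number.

k ≥ ρ*(1−ρ₁)/(ρ₁(1−ρ*)) = 0.92·0.17 / (0.83·0.08) = 2.355.
Smallest integer k = 3.

3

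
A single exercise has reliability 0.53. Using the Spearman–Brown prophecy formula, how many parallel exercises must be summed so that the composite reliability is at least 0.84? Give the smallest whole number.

k ≥ ρ*(1−ρ₁)/(ρ₁(1−ρ*)) = 0.84·0.47 / (0.53·0.16) = 4.656.
Smallest integer k = 5.

5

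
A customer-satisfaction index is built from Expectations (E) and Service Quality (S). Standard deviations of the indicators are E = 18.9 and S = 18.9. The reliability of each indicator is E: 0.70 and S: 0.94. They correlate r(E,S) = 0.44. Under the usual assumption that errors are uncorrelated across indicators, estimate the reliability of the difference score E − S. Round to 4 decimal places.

0.6786

Var(E−S) = 18.9² + 18.9² − 2·18.9·18.9·0.44 = 714.42 − 314.345 = 400.075.
Because errors are independent across components, Cov(Tᵢ,Tⱼ) = Cov(Xᵢ,Xⱼ); the off-diagonal part of the true-score variance is the same as above.
True-score variance = [18.9²·0.70 + 18.9²·0.94] − 314.345 = 585.824 − 314.345 = 271.48.
Reliability = 271.48 / 400.075 = 0.6786.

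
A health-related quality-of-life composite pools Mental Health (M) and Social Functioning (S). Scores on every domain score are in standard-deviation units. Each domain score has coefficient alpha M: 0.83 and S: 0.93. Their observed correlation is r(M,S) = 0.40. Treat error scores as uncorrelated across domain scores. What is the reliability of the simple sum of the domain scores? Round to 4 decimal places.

Var(M+S) = 2 + 2·[0.40] = 2 + 0.8 = 2.8.
Under uncorrelated errors the observed covariances equal the true-score covariances, so only the own-variance terms attenuate.
True-score variance = [0.83 + 0.93] + 0.8 = 1.76 + 0.8 = 2.56.
Reliability = 2.56 / 2.8 = 0.9143.

0.9143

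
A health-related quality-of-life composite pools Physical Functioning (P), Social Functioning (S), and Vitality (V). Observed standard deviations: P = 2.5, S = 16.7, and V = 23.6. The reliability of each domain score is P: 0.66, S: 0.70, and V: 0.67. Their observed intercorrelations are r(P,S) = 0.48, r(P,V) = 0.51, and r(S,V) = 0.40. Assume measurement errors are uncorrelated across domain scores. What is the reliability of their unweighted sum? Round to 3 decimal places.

0.786

Var(P+S+V) = 2.5² + 16.7² + 23.6² + 2·[2.5·16.7·0.48 + 2.5·23.6·0.51 + 16.7·23.6·0.40] = 842.1 + 415.556 = 1257.66.
With uncorrelated errors the cross-covariances are all true-score covariance, so they carry over unchanged; only the diagonal terms shrink to ρᵢσᵢ².
True-score variance = [2.5²·0.66 + 16.7²·0.70 + 23.6²·0.67] + 415.556 = 572.511 + 415.556 = 988.067.
Reliability = 988.067 / 1257.66 = 0.786.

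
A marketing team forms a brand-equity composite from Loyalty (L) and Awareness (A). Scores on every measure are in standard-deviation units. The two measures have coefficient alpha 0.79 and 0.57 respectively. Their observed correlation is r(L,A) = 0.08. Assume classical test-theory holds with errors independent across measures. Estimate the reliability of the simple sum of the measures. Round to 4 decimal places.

0.7037

Var(L+A) = 2 + 2·[0.08] = 2 + 0.16 = 2.16.
With uncorrelated errors the cross-covariances are all true-score covariance, so they carry over unchanged; only the diagonal terms shrink to ρᵢσᵢ².
True-score variance = [0.79 + 0.57] + 0.16 = 1.36 + 0.16 = 1.52.
Reliability = 1.52 / 2.16 = 0.7037.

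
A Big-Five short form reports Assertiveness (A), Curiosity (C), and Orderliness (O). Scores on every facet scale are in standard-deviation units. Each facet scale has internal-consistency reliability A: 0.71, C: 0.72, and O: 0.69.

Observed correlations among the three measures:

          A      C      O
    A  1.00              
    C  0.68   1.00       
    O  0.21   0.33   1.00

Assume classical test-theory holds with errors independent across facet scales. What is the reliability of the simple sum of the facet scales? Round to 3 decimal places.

Var(A+C+O) = 3 + 2·[0.68 + 0.21 + 0.33] = 3 + 2.44 = 5.44.
Because errors are independent across components, Cov(Tᵢ,Tⱼ) = Cov(Xᵢ,Xⱼ); the off-diagonal part of the true-score variance is the same as above.
True-score variance = [0.71 + 0.72 + 0.69] + 2.44 = 2.12 + 2.44 = 4.56.
Reliability = 4.56 / 5.44 = 0.838.

0.838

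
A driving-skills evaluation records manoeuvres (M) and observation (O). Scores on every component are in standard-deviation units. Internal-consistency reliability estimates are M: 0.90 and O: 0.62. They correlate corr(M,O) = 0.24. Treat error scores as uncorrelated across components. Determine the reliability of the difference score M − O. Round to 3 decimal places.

0.684

Var(M−O) = 1 + 1 − 2·0.24 = 2 − 0.48 = 1.52.
With uncorrelated errors the cross-covariances are all true-score covariance, so they carry over unchanged; only the diagonal terms shrink to ρᵢσᵢ².
True-score variance = [0.90 + 0.62] − 0.48 = 1.52 − 0.48 = 1.04.
Reliability = 1.04 / 1.52 = 0.684.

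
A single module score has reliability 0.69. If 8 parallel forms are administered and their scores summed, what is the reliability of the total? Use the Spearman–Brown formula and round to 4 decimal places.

0.9468

ρ_k = kρ / (1 + (k−1)ρ) = 8·0.69 / (1 + 7·0.69) = 5.520 / 5.830 = 0.9468.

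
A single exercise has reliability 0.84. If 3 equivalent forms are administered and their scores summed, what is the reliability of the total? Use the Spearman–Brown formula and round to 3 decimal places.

0.940

ρ_k = kρ / (1 + (k−1)ρ) = 3·0.84 / (1 + 2·0.84) = 2.520 / 2.680 = 0.940.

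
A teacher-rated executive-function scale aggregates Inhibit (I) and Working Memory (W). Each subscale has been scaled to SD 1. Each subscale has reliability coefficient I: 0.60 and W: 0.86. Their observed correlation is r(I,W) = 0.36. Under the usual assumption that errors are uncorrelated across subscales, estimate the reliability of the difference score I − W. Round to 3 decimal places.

Var(I−W) = 1 + 1 − 2·0.36 = 2 − 0.72 = 1.28.
Under uncorrelated errors the observed covariances equal the true-score covariances, so only the own-variance terms attenuate.
True-score variance = [0.60 + 0.86] − 0.72 = 1.46 − 0.72 = 0.74.
Reliability = 0.74 / 1.28 = 0.578.

0.578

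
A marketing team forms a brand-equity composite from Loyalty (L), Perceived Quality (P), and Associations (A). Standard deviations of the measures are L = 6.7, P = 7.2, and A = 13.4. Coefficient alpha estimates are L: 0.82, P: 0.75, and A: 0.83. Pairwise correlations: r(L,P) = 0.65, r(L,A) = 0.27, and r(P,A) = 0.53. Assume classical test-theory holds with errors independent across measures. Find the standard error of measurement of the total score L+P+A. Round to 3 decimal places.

Var(total) = 276.29 + 213.462 = 489.752.
True-score variance = 224.725 + 213.462 = 438.187, so reliability = 0.8947.
Error variance = 489.752 − 438.187 = 51.5654; SEM = √51.5654 = 7.181.

7.181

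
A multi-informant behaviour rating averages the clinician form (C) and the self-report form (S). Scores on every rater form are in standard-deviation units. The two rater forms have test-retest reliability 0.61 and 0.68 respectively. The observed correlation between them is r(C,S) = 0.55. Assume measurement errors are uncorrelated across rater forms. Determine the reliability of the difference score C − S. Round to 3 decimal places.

Var(C−S) = 1 + 1 − 2·0.55 = 2 − 1.1 = 0.9.
Under uncorrelated errors the observed covariances equal the true-score covariances, so only the own-variance terms attenuate.
True-score variance = [0.61 + 0.68] − 1.1 = 1.29 − 1.1 = 0.19.
Reliability = 0.19 / 0.9 = 0.211.

0.211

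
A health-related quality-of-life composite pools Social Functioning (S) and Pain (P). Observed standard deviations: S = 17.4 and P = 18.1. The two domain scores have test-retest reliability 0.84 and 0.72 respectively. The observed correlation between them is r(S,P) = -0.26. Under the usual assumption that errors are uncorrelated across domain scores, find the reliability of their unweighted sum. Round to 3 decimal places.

Var(S+P) = 17.4² + 18.1² + 2·[17.4·18.1·(-0.26)] = 630.37 − 163.769 = 466.601.
Because errors are independent across components, Cov(Tᵢ,Tⱼ) = Cov(Xᵢ,Xⱼ); the off-diagonal part of the true-score variance is the same as above.
True-score variance = [17.4²·0.84 + 18.1²·0.72] − 163.769 = 490.198 − 163.769 = 326.429.
Reliability = 326.429 / 466.601 = 0.700.

0.700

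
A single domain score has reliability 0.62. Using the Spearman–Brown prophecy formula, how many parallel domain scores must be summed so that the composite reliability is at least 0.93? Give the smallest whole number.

k ≥ ρ*(1−ρ₁)/(ρ₁(1−ρ*)) = 0.93·0.38 / (0.62·0.07) = 8.143.
Smallest integer k = 9.

9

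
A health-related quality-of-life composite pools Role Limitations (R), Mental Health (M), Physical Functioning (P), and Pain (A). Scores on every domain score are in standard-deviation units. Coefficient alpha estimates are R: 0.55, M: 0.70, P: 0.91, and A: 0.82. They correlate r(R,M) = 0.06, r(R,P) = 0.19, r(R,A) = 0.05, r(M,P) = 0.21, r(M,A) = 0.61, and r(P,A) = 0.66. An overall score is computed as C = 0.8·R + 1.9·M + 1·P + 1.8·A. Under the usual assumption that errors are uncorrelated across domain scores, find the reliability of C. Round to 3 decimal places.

0.876

Var(C) = 0.8² + 1.9² + 1 + 1.8² + 2·[1.52·0.06 + 0.8·0.19 + 1.44·0.05 + 1.9·0.21 + 3.42·0.61 + 1.8·0.66] = 8.49 + 7.9768 = 16.4668.
Under uncorrelated errors the observed covariances equal the true-score covariances, so only the own-variance terms attenuate.
True-score variance = [0.8²·0.55 + 1.9²·0.70 + 0.91 + 1.8²·0.82] + 7.9768 = 6.4458 + 7.9768 = 14.4226.
Reliability = 14.4226 / 16.4668 = 0.876.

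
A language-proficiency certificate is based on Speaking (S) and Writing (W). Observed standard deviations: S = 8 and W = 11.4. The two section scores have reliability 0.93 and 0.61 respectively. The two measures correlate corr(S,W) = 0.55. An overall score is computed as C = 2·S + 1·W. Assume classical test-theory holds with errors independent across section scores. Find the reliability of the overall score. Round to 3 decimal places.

Var(C) = 2²·8² + 11.4² + 2·[2·8·11.4·0.55] = 385.96 + 200.64 = 586.6.
Because errors are independent across components, Cov(Tᵢ,Tⱼ) = Cov(Xᵢ,Xⱼ); the off-diagonal part of the true-score variance is the same as above.
True-score variance = [2²·8²·0.93 + 11.4²·0.61] + 200.64 = 317.356 + 200.64 = 517.996.
Reliability = 517.996 / 586.6 = 0.883.

0.883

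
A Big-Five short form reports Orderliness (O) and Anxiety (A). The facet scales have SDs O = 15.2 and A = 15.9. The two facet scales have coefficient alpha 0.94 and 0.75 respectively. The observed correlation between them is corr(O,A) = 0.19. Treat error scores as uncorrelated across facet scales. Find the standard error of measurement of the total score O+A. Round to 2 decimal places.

Var(total) = 483.85 + 91.8384 = 575.688.
True-score variance = 406.785 + 91.8384 = 498.624, so reliability = 0.8661.
Error variance = 575.688 − 498.624 = 77.0649; SEM = √77.0649 = 8.78.

8.78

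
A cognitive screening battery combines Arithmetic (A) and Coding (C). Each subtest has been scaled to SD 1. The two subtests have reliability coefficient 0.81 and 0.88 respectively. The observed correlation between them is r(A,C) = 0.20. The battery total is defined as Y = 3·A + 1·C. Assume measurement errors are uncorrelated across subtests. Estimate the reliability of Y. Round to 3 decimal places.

0.837

Var(Y) = 3² + 1 + 2·[3·0.20] = 10 + 1.2 = 11.2.
With uncorrelated errors the cross-covariances are all true-score covariance, so they carry over unchanged; only the diagonal terms shrink to ρᵢσᵢ².
True-score variance = [3²·0.81 + 0.88] + 1.2 = 8.17 + 1.2 = 9.37.
Reliability = 9.37 / 11.2 = 0.837.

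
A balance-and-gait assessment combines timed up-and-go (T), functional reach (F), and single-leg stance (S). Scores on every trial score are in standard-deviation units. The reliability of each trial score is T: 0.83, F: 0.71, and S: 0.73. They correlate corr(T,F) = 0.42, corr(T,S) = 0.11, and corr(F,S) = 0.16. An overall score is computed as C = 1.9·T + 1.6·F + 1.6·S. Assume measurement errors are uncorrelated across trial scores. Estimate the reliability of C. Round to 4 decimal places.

0.8397

Var(C) = 1.9² + 1.6² + 1.6² + 2·[3.04·0.42 + 3.04·0.11 + 2.56·0.16] = 8.73 + 4.0416 = 12.7716.
Under uncorrelated errors the observed covariances equal the true-score covariances, so only the own-variance terms attenuate.
True-score variance = [1.9²·0.83 + 1.6²·0.71 + 1.6²·0.73] + 4.0416 = 6.6827 + 4.0416 = 10.7243.
Reliability = 10.7243 / 12.7716 = 0.8397.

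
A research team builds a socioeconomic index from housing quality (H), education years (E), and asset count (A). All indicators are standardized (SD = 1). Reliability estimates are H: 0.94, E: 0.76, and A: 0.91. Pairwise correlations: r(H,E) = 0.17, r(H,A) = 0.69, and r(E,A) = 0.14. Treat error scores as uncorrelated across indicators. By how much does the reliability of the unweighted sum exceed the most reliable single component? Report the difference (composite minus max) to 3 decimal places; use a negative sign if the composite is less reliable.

Var(sum) = 3 + 2 = 5; true-score variance = 2.61 + 2 = 4.61; composite reliability = 0.9220.
Max component reliability = 0.9400.
Difference = 0.9220 − 0.9400 = -0.018.

-0.018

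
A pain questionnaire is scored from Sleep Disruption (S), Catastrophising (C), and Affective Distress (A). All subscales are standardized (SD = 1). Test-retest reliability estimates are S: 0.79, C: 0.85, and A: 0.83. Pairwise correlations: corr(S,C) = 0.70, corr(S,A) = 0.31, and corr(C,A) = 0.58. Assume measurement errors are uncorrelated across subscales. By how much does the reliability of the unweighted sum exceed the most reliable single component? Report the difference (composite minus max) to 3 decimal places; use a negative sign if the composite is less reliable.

0.064

Var(sum) = 3 + 3.18 = 6.18; true-score variance = 2.47 + 3.18 = 5.65; composite reliability = 0.9142.
Max component reliability = 0.8500.
Difference = 0.9142 − 0.8500 = 0.064.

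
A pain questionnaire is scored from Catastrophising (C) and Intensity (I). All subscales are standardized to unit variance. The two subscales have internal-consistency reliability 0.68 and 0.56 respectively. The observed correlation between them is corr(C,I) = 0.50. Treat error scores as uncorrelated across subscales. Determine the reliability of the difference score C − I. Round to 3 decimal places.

Var(C−I) = 1 + 1 − 2·0.50 = 2 − 1 = 1.
With uncorrelated errors the cross-covariances are all true-score covariance, so they carry over unchanged; only the diagonal terms shrink to ρᵢσᵢ².
True-score variance = [0.68 + 0.56] − 1 = 1.24 − 1 = 0.24.
Reliability = 0.24 / 1 = 0.240.

0.240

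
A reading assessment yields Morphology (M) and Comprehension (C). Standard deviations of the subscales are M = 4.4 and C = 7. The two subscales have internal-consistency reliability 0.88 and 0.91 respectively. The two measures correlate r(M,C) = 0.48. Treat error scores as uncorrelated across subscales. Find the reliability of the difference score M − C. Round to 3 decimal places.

0.826

Var(M−C) = 4.4² + 7² − 2·4.4·7·0.48 = 68.36 − 29.568 = 38.792.
Because errors are independent across components, Cov(Tᵢ,Tⱼ) = Cov(Xᵢ,Xⱼ); the off-diagonal part of the true-score variance is the same as above.
True-score variance = [4.4²·0.88 + 7²·0.91] − 29.568 = 61.6268 − 29.568 = 32.0588.
Reliability = 32.0588 / 38.792 = 0.826.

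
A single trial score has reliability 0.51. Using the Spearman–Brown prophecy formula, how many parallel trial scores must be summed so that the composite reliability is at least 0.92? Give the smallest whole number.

12

k ≥ ρ*(1−ρ₁)/(ρ₁(1−ρ*)) = 0.92·0.49 / (0.51·0.08) = 11.049.
Smallest integer k = 12.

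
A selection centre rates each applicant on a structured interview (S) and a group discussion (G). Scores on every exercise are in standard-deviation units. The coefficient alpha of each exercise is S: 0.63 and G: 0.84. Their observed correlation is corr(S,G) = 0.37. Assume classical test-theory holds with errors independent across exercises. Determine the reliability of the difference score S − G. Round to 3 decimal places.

0.579

Var(S−G) = 1 + 1 − 2·0.37 = 2 − 0.74 = 1.26.
Because errors are independent across components, Cov(Tᵢ,Tⱼ) = Cov(Xᵢ,Xⱼ); the off-diagonal part of the true-score variance is the same as above.
True-score variance = [0.63 + 0.84] − 0.74 = 1.47 − 0.74 = 0.73.
Reliability = 0.73 / 1.26 = 0.579.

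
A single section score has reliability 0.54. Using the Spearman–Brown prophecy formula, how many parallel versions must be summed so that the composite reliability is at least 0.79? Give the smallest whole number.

4

k ≥ ρ*(1−ρ₁)/(ρ₁(1−ρ*)) = 0.79·0.46 / (0.54·0.21) = 3.205.
Smallest integer k = 4.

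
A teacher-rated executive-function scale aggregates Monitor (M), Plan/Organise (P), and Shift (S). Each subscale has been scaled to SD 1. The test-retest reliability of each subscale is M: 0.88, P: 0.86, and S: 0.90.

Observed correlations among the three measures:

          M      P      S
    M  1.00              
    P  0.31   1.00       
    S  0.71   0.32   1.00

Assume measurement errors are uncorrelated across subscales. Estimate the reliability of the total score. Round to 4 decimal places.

Var(M+P+S) = 3 + 2·[0.31 + 0.71 + 0.32] = 3 + 2.68 = 5.68.
Because errors are independent across components, Cov(Tᵢ,Tⱼ) = Cov(Xᵢ,Xⱼ); the off-diagonal part of the true-score variance is the same as above.
True-score variance = [0.88 + 0.86 + 0.90] + 2.68 = 2.64 + 2.68 = 5.32.
Reliability = 5.32 / 5.68 = 0.9366.

0.9366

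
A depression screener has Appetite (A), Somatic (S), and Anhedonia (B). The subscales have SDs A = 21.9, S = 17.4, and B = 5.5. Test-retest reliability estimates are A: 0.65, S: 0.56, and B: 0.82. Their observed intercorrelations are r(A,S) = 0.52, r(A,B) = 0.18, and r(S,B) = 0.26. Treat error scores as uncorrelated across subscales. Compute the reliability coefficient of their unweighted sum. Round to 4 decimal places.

0.7646

Var(A+S+B) = 21.9² + 17.4² + 5.5² + 2·[21.9·17.4·0.52 + 21.9·5.5·0.18 + 17.4·5.5·0.26] = 812.62 + 489.428 = 1302.05.
Under uncorrelated errors the observed covariances equal the true-score covariances, so only the own-variance terms attenuate.
True-score variance = [21.9²·0.65 + 17.4²·0.56 + 5.5²·0.82] + 489.428 = 506.097 + 489.428 = 995.525.
Reliability = 995.525 / 1302.05 = 0.7646.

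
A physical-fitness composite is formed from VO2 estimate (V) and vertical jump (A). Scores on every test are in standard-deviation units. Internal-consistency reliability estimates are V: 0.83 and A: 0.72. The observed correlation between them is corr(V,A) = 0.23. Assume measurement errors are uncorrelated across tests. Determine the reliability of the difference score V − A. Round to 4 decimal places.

0.7078

Var(V−A) = 1 + 1 − 2·0.23 = 2 − 0.46 = 1.54.
Because errors are independent across components, Cov(Tᵢ,Tⱼ) = Cov(Xᵢ,Xⱼ); the off-diagonal part of the true-score variance is the same as above.
True-score variance = [0.83 + 0.72] − 0.46 = 1.55 − 0.46 = 1.09.
Reliability = 1.09 / 1.54 = 0.7078.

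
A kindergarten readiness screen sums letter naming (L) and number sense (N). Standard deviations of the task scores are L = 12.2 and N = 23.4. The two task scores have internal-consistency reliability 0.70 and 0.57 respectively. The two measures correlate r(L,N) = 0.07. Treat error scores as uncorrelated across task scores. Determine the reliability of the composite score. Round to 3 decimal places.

Var(L+N) = 12.2² + 23.4² + 2·[12.2·23.4·0.07] = 696.4 + 39.9672 = 736.367.
Under uncorrelated errors the observed covariances equal the true-score covariances, so only the own-variance terms attenuate.
True-score variance = [12.2²·0.70 + 23.4²·0.57] + 39.9672 = 416.297 + 39.9672 = 456.264.
Reliability = 456.264 / 736.367 = 0.620.

0.620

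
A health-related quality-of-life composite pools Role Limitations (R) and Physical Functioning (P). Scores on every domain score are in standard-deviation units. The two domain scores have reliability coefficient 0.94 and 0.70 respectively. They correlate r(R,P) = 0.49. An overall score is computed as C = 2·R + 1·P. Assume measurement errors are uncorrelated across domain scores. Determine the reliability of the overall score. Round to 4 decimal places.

Var(C) = 2² + 1 + 2·[2·0.49] = 5 + 1.96 = 6.96.
Under uncorrelated errors the observed covariances equal the true-score covariances, so only the own-variance terms attenuate.
True-score variance = [2²·0.94 + 0.70] + 1.96 = 4.46 + 1.96 = 6.42.
Reliability = 6.42 / 6.96 = 0.9224.

0.9224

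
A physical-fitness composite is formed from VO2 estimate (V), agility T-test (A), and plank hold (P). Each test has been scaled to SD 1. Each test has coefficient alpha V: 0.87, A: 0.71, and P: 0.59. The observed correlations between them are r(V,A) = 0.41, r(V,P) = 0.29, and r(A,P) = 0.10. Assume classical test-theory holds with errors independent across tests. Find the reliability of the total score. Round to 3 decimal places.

Var(V+A+P) = 3 + 2·[0.41 + 0.29 + 0.10] = 3 + 1.6 = 4.6.
With uncorrelated errors the cross-covariances are all true-score covariance, so they carry over unchanged; only the diagonal terms shrink to ρᵢσᵢ².
True-score variance = [0.87 + 0.71 + 0.59] + 1.6 = 2.17 + 1.6 = 3.77.
Reliability = 3.77 / 4.6 = 0.820.

0.820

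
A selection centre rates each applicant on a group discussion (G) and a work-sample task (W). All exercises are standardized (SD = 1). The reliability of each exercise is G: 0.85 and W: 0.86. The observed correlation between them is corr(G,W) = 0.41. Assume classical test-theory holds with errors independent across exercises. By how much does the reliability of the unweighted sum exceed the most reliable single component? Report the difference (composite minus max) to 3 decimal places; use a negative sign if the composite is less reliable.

0.037

Var(sum) = 2 + 0.82 = 2.82; true-score variance = 1.71 + 0.82 = 2.53; composite reliability = 0.8972.
Max component reliability = 0.8600.
Difference = 0.8972 − 0.8600 = 0.037.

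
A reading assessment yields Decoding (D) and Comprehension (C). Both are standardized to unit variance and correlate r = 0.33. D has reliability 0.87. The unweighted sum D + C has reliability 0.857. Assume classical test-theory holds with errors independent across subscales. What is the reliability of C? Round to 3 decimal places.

0.750

Var(D+C) = 2 + 2·0.33 = 2.660.
True-score variance = ρ_D + ρ_C + 2·0.33, so 0.857 = (0.87 + ρ_C + 0.66) / 2.660.
ρ_C = 0.857·2.660 − 0.87 − 0.66 = 0.750.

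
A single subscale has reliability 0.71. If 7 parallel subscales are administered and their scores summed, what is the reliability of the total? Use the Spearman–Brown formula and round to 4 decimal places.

0.9449

ρ_k = kρ / (1 + (k−1)ρ) = 7·0.71 / (1 + 6·0.71) = 4.970 / 5.260 = 0.9449.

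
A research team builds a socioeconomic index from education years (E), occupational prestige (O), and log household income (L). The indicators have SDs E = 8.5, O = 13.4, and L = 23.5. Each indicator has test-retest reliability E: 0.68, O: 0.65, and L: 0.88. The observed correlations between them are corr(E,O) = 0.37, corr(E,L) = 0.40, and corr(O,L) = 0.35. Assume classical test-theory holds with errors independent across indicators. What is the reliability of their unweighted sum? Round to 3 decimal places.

0.880

Var(E+O+L) = 8.5² + 13.4² + 23.5² + 2·[8.5·13.4·0.37 + 8.5·23.5·0.40 + 13.4·23.5·0.35] = 804.06 + 464.516 = 1268.58.
Because errors are independent across components, Cov(Tᵢ,Tⱼ) = Cov(Xᵢ,Xⱼ); the off-diagonal part of the true-score variance is the same as above.
True-score variance = [8.5²·0.68 + 13.4²·0.65 + 23.5²·0.88] + 464.516 = 651.824 + 464.516 = 1116.34.
Reliability = 1116.34 / 1268.58 = 0.880.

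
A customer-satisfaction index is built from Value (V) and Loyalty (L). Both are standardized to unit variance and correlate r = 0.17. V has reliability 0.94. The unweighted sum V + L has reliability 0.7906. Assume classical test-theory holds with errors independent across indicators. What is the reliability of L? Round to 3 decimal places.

Var(V+L) = 2 + 2·0.17 = 2.340.
True-score variance = ρ_V + ρ_L + 2·0.17, so 0.7906 = (0.94 + ρ_L + 0.34) / 2.340.
ρ_L = 0.7906·2.340 − 0.94 − 0.34 = 0.570.

0.570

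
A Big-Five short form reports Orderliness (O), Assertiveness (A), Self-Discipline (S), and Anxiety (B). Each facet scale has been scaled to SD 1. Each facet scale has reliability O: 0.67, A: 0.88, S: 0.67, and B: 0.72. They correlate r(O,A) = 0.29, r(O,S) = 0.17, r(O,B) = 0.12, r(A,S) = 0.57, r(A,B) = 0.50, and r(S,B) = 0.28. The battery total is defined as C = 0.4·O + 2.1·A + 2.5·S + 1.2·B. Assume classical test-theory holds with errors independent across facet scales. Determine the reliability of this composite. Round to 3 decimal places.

0.870

Var(C) = 0.4² + 2.1² + 2.5² + 1.2² + 2·[0.84·0.29 + 0.17 + 0.48·0.12 + 5.25·0.57 + 2.52·0.50 + 3·0.28] = 12.26 + 11.1274 = 23.3874.
Under uncorrelated errors the observed covariances equal the true-score covariances, so only the own-variance terms attenuate.
True-score variance = [0.4²·0.67 + 2.1²·0.88 + 2.5²·0.67 + 1.2²·0.72] + 11.1274 = 9.2123 + 11.1274 = 20.3397.
Reliability = 20.3397 / 23.3874 = 0.870.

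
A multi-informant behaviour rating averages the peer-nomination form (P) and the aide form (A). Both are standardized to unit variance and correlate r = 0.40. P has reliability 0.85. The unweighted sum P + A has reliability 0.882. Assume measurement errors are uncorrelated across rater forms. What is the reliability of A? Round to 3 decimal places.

0.820

Var(P+A) = 2 + 2·0.40 = 2.800.
True-score variance = ρ_P + ρ_A + 2·0.40, so 0.882 = (0.85 + ρ_A + 0.80) / 2.800.
ρ_A = 0.882·2.800 − 0.85 − 0.80 = 0.820.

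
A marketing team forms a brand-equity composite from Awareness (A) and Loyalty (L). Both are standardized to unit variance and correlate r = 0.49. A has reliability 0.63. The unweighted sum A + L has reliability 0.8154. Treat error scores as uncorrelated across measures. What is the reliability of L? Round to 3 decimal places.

Var(A+L) = 2 + 2·0.49 = 2.980.
True-score variance = ρ_A + ρ_L + 2·0.49, so 0.8154 = (0.63 + ρ_L + 0.98) / 2.980.
ρ_L = 0.8154·2.980 − 0.63 − 0.98 = 0.820.

0.820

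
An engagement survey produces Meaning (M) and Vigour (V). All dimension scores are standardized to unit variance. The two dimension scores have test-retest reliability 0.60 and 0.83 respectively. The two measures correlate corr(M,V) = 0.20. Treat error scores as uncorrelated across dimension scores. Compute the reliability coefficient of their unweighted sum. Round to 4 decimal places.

Var(M+V) = 2 + 2·[0.20] = 2 + 0.4 = 2.4.
With uncorrelated errors the cross-covariances are all true-score covariance, so they carry over unchanged; only the diagonal terms shrink to ρᵢσᵢ².
True-score variance = [0.60 + 0.83] + 0.4 = 1.43 + 0.4 = 1.83.
Reliability = 1.83 / 2.4 = 0.7625.

0.7625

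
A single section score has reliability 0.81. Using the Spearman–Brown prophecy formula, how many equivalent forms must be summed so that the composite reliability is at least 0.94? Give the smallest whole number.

4

k ≥ ρ*(1−ρ₁)/(ρ₁(1−ρ*)) = 0.94·0.19 / (0.81·0.06) = 3.675.
Smallest integer k = 4.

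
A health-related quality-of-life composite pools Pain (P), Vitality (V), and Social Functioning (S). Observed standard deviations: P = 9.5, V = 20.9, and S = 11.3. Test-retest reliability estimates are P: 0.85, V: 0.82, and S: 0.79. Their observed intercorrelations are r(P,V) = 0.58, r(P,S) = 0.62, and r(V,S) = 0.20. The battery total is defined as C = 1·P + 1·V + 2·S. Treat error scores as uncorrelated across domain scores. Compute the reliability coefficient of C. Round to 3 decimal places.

Var(C) = 9.5² + 20.9² + 2²·11.3² + 2·[9.5·20.9·0.58 + 2·9.5·11.3·0.62 + 2·20.9·11.3·0.20] = 1037.82 + 685.482 = 1723.3.
Under uncorrelated errors the observed covariances equal the true-score covariances, so only the own-variance terms attenuate.
True-score variance = [9.5²·0.85 + 20.9²·0.82 + 2²·11.3²·0.79] + 685.482 = 838.397 + 685.482 = 1523.88.
Reliability = 1523.88 / 1723.3 = 0.884.

0.884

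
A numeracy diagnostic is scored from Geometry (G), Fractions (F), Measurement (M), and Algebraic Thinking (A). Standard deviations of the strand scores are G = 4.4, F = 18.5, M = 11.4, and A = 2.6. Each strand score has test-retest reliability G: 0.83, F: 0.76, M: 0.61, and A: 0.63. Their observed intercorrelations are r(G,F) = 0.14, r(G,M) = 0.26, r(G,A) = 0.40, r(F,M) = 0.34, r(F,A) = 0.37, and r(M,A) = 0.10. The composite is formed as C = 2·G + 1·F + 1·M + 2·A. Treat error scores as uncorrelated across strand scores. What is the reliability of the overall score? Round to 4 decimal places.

Var(C) = 2²·4.4² + 18.5² + 11.4² + 2²·2.6² + 2·[2·4.4·18.5·0.14 + 2·4.4·11.4·0.26 + 4·4.4·2.6·0.40 + 18.5·11.4·0.34 + 2·18.5·2.6·0.37 + 2·11.4·2.6·0.10] = 576.69 + 360.814 = 937.504.
Because errors are independent across components, Cov(Tᵢ,Tⱼ) = Cov(Xᵢ,Xⱼ); the off-diagonal part of the true-score variance is the same as above.
True-score variance = [2²·4.4²·0.83 + 18.5²·0.76 + 11.4²·0.61 + 2²·2.6²·0.63] + 360.814 = 420.696 + 360.814 = 781.51.
Reliability = 781.51 / 937.504 = 0.8336.

0.8336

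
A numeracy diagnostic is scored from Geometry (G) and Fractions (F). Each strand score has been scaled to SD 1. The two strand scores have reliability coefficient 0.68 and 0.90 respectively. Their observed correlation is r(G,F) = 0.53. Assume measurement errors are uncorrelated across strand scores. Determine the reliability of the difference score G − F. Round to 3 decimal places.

Var(G−F) = 1 + 1 − 2·0.53 = 2 − 1.06 = 0.94.
Under uncorrelated errors the observed covariances equal the true-score covariances, so only the own-variance terms attenuate.
True-score variance = [0.68 + 0.90] − 1.06 = 1.58 − 1.06 = 0.52.
Reliability = 0.52 / 0.94 = 0.553.

0.553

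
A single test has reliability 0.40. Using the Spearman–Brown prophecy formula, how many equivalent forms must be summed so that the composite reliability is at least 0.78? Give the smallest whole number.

6

k ≥ ρ*(1−ρ₁)/(ρ₁(1−ρ*)) = 0.78·0.60 / (0.40·0.22) = 5.318.
Smallest integer k = 6.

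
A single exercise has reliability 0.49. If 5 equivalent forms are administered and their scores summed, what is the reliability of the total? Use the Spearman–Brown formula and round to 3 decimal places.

ρ_k = kρ / (1 + (k−1)ρ) = 5·0.49 / (1 + 4·0.49) = 2.450 / 2.960 = 0.828.

0.828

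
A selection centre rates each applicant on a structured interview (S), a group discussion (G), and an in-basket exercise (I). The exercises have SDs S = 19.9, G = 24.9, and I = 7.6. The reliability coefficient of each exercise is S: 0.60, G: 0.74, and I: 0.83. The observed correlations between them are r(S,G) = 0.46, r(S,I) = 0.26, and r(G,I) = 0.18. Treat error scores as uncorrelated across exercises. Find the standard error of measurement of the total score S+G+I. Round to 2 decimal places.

18.15

Var(total) = 1073.78 + 602.64 = 1676.42.
True-score variance = 744.354 + 602.64 = 1346.99, so reliability = 0.8035.
Error variance = 1676.42 − 1346.99 = 329.426; SEM = √329.426 = 18.15.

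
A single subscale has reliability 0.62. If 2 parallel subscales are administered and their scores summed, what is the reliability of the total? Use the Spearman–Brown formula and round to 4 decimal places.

ρ_k = kρ / (1 + (k−1)ρ) = 2·0.62 / (1 + 1·0.62) = 1.240 / 1.620 = 0.7654.

0.7654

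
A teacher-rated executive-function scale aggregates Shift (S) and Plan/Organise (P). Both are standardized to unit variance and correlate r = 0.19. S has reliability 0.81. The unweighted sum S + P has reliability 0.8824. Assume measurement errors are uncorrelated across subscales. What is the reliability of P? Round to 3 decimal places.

Var(S+P) = 2 + 2·0.19 = 2.380.
True-score variance = ρ_S + ρ_P + 2·0.19, so 0.8824 = (0.81 + ρ_P + 0.38) / 2.380.
ρ_P = 0.8824·2.380 − 0.81 − 0.38 = 0.910.

0.910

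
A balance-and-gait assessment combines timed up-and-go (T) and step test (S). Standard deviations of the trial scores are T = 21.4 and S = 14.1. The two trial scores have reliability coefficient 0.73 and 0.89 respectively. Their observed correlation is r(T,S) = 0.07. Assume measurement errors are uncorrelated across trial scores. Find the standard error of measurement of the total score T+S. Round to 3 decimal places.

12.063

Var(total) = 656.77 + 42.2436 = 699.014.
True-score variance = 511.252 + 42.2436 = 553.495, so reliability = 0.7918.
Error variance = 699.014 − 553.495 = 145.518; SEM = √145.518 = 12.063.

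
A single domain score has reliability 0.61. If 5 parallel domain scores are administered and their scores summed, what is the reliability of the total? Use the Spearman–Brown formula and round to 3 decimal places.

ρ_k = kρ / (1 + (k−1)ρ) = 5·0.61 / (1 + 4·0.61) = 3.050 / 3.440 = 0.887.

0.887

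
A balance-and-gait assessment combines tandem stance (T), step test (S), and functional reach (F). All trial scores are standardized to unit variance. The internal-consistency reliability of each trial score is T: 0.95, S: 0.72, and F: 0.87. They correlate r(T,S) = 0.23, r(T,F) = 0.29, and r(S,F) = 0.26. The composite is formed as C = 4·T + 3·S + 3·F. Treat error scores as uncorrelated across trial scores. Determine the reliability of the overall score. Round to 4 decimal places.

0.9122

Var(C) = 4² + 3² + 3² + 2·[12·0.23 + 12·0.29 + 9·0.26] = 34 + 17.16 = 51.16.
With uncorrelated errors the cross-covariances are all true-score covariance, so they carry over unchanged; only the diagonal terms shrink to ρᵢσᵢ².
True-score variance = [4²·0.95 + 3²·0.72 + 3²·0.87] + 17.16 = 29.51 + 17.16 = 46.67.
Reliability = 46.67 / 51.16 = 0.9122.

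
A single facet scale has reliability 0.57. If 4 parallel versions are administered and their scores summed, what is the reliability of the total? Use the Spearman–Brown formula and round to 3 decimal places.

0.841

ρ_k = kρ / (1 + (k−1)ρ) = 4·0.57 / (1 + 3·0.57) = 2.280 / 2.710 = 0.841.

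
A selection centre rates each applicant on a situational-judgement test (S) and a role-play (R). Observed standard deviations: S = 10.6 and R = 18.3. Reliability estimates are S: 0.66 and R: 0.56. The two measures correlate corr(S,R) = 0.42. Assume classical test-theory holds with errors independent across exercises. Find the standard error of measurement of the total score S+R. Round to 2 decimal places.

13.62

Var(total) = 447.25 + 162.943 = 610.193.
True-score variance = 261.696 + 162.943 = 424.639, so reliability = 0.6959.
Error variance = 610.193 − 424.639 = 185.554; SEM = √185.554 = 13.62.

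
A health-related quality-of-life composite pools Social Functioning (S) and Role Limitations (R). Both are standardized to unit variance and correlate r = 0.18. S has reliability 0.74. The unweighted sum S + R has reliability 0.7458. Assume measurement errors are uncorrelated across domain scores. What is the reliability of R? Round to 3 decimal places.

Var(S+R) = 2 + 2·0.18 = 2.360.
True-score variance = ρ_S + ρ_R + 2·0.18, so 0.7458 = (0.74 + ρ_R + 0.36) / 2.360.
ρ_R = 0.7458·2.360 − 0.74 − 0.36 = 0.660.

0.660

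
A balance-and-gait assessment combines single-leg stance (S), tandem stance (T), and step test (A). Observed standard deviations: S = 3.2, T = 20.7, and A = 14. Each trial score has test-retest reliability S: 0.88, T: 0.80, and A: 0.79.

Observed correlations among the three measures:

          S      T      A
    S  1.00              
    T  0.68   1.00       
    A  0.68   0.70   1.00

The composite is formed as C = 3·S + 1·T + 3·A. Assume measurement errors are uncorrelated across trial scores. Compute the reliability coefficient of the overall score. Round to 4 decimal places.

Var(C) = 3²·3.2² + 20.7² + 3²·14² + 2·[3·3.2·20.7·0.68 + 9·3.2·14·0.68 + 3·20.7·14·0.70] = 2284.65 + 2035.77 = 4320.42.
Because errors are independent across components, Cov(Tᵢ,Tⱼ) = Cov(Xᵢ,Xⱼ); the off-diagonal part of the true-score variance is the same as above.
True-score variance = [3²·3.2²·0.88 + 20.7²·0.80 + 3²·14²·0.79] + 2035.77 = 1817.45 + 2035.77 = 3853.22.
Reliability = 3853.22 / 4320.42 = 0.8919.

0.8919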